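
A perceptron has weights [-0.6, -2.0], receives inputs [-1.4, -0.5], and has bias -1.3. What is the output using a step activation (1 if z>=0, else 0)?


z = w . x + b
= -0.6*-1.4 + -2.0*-0.5 + -1.3
= 0.84 + 1.0 + -1.3
= 1.84 + -1.3
= 0.54
Since z = 0.54 >= 0, output = 1

1


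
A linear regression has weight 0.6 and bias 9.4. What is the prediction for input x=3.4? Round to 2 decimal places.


y = 0.6 * 3.4 + (9.4)
= 2.04 + (9.4)
= 11.44

11.44


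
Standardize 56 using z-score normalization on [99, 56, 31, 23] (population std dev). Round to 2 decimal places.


Mean = (99 + 56 + 31 + 23) / 4 = 52.25
Variance = sum((x_i - mean)^2) / n = 876.6875
Std = sqrt(876.6875) = 29.6089
Z = (x - mean) / std
= (56 - 52.25) / 29.6089
= 3.75 / 29.6089
= 0.13

0.13


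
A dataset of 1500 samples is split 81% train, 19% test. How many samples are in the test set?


Train samples = 1500 * 81% = 1215
Test samples = 1500 - 1215
= 285

285


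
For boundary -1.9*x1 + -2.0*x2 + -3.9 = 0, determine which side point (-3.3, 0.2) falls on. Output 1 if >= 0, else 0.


Compute -1.9 * -3.3 + -2.0 * 0.2 + -3.9
= 6.27 + -0.4 + -3.9
= 1.97
Since 1.97 >= 0, the point is on the positive side.

1


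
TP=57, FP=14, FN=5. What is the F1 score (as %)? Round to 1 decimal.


Precision = TP / (TP + FP) = 57 / 71 = 0.8028
Recall = TP / (TP + FN) = 57 / 62 = 0.9194
F1 = 2 * P * R / (P + R)
= 2 * 0.8028 * 0.9194 / (0.8028 + 0.9194)
= 1.4761 / 1.7222
= 0.8571
As percentage: 85.7%

85.7


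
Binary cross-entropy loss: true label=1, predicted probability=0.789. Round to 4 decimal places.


For y=1: Loss = -log(p)
= -log(0.789)
= -(-0.237)
= 0.2370

0.2370


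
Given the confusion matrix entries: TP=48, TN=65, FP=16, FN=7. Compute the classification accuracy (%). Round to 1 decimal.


Accuracy = (TP + TN) / (TP + TN + FP + FN) * 100
= (48 + 65) / (48 + 65 + 16 + 7)
= 113 / 136
= 0.8309
= 83.1%

83.1


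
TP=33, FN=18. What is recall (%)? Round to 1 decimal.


Recall = TP / (TP + FN) * 100
= 33 / (33 + 18)
= 33 / 51
= 0.6471
= 64.7%

64.7


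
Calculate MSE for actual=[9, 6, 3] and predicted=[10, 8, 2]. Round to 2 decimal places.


Differences: [-1, -2, 1]
Squared errors: [1, 4, 1]
Sum of squared errors = 6
MSE = 6 / 3 = 2.00

2.00


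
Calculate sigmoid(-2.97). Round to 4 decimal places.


sigmoid(z) = 1 / (1 + exp(-z))
exp(-(-2.97)) = exp(2.97) = 19.4919
1 + 19.4919 = 20.4919
1 / 20.4919 = 0.0488

0.0488


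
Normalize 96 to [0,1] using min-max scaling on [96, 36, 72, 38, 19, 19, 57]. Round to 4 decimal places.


Min = 19, Max = 96
Range = 96 - 19 = 77
Scaled = (x - min) / (max - min)
= (96 - 19) / 77
= 77 / 77
= 1.0000

1.0000


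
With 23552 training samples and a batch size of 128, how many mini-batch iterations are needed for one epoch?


Iterations per epoch = dataset_size / batch_size
= 23552 / 128
= 184

184


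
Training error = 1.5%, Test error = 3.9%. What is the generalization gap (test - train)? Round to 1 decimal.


Generalization gap = test_error - train_error
= 3.9 - 1.5
= 2.4%
A moderate gap.

2.4


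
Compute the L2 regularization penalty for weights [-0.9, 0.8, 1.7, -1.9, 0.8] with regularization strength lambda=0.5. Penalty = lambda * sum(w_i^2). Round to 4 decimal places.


Squaring each weight:
(-0.9)^2 = 0.81
0.8^2 = 0.64
1.7^2 = 2.89
(-1.9)^2 = 3.61
0.8^2 = 0.64
Sum of squares = 8.59
Penalty = 0.5 * 8.59 = 4.2950

4.2950


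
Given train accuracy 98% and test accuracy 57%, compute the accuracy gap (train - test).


Gap = train_accuracy - test_accuracy
= 98 - 57
= 41%
This large gap strongly indicates overfitting.

41


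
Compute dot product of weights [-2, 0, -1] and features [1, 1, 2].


Element-wise products:
-2 * 1 = -2
0 * 1 = 0
-1 * 2 = -2
Sum = -2 + 0 + -2
= -4

-4


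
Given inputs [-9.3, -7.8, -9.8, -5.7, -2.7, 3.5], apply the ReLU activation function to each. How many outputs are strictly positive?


ReLU(x) = max(0, x) for each element:
ReLU(-9.3) = 0
ReLU(-7.8) = 0
ReLU(-9.8) = 0
ReLU(-5.7) = 0
ReLU(-2.7) = 0
ReLU(3.5) = 3.5
Active neurons (>0): 1

1


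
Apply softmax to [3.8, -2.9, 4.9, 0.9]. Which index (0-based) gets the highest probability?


Softmax is a monotonic transformation, so it preserves the argmax.
We need to find the index of the maximum logit.
Index 0: 3.8
Index 1: -2.9
Index 2: 4.9
Index 3: 0.9
Maximum logit = 4.9 at index 2

2


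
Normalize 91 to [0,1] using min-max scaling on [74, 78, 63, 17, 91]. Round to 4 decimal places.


Min = 17, Max = 91
Range = 91 - 17 = 74
Scaled = (x - min) / (max - min)
= (91 - 17) / 74
= 74 / 74
= 1.0000

1.0000


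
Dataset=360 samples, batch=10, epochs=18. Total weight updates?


Iterations per epoch = 360 / 10 = 36
Total updates = iterations_per_epoch * epochs
= 36 * 18
= 648

648


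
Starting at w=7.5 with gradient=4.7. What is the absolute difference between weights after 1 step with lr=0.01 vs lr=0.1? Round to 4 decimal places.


With lr=0.01: w_new = 7.5 - 0.01 * 4.7 = 7.453
With lr=0.1: w_new = 7.5 - 0.1 * 4.7 = 7.03
Absolute difference = |7.453 - 7.03|
= 0.4230

0.4230


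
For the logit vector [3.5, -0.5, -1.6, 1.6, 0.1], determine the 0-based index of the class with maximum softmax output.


Softmax is a monotonic transformation, so it preserves the argmax.
We need to find the index of the maximum logit.
Index 0: 3.5
Index 1: -0.5
Index 2: -1.6
Index 3: 1.6
Index 4: 0.1
Maximum logit = 3.5 at index 0

0


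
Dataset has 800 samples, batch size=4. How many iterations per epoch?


Iterations per epoch = dataset_size / batch_size
= 800 / 4
= 200

200


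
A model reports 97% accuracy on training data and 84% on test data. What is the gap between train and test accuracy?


Gap = train_accuracy - test_accuracy
= 97 - 84
= 13%
This gap suggests the model is overfitting.

13


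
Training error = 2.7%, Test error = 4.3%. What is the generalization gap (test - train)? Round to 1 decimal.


Generalization gap = test_error - train_error
= 4.3 - 2.7
= 1.6%
A small gap suggests good generalization.

1.6


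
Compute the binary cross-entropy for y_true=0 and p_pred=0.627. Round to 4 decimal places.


For y=0: Loss = -log(1-p)
= -log(1 - 0.627)
= -log(0.373)
= -(-0.9862)
= 0.9862

0.9862


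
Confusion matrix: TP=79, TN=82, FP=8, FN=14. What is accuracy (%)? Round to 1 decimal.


Accuracy = (TP + TN) / (TP + TN + FP + FN) * 100
= (79 + 82) / (79 + 82 + 8 + 14)
= 161 / 183
= 0.8798
= 88.0%

88.0


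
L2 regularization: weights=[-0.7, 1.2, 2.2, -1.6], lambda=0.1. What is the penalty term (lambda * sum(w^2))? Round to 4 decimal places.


Squaring each weight:
(-0.7)^2 = 0.49
1.2^2 = 1.44
2.2^2 = 4.84
(-1.6)^2 = 2.56
Sum of squares = 9.33
Penalty = 0.1 * 9.33 = 0.9330

0.9330


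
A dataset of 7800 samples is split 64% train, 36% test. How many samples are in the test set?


Train samples = 7800 * 64% = 4992
Test samples = 7800 - 4992
= 2808

2808


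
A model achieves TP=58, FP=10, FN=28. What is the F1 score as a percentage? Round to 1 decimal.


Precision = TP / (TP + FP) = 58 / 68 = 0.8529
Recall = TP / (TP + FN) = 58 / 86 = 0.6744
F1 = 2 * P * R / (P + R)
= 2 * 0.8529 * 0.6744 / (0.8529 + 0.6744)
= 1.1505 / 1.5274
= 0.7532
As percentage: 75.3%

75.3


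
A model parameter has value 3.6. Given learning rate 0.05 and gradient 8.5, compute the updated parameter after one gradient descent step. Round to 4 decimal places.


w_new = w_old - lr * gradient
= 3.6 - 0.05 * 8.5
= 3.6 - (0.425)
= 3.1750

3.1750


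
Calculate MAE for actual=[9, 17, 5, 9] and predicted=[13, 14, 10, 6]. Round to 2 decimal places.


Absolute errors: [4, 3, 5, 3]
Sum of absolute errors = 15
MAE = 15 / 4 = 3.75

3.75


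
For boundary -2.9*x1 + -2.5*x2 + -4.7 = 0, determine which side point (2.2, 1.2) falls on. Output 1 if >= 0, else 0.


Compute -2.9 * 2.2 + -2.5 * 1.2 + -4.7
= -6.38 + -3.0 + -4.7
= -14.08
Since -14.08 < 0, the point is on the negative side.

0


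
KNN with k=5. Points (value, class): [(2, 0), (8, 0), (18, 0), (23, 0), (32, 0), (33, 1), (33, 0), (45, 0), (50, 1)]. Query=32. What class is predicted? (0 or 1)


Distances from query 32:
Point 32 (class 0): distance = 0
Point 33 (class 0): distance = 1
Point 33 (class 1): distance = 1
Point 23 (class 0): distance = 9
Point 45 (class 0): distance = 13
K=5 nearest neighbors: classes = [0, 0, 1, 0, 0]
Votes for class 1: 1 / 5
Majority vote => class 0

0


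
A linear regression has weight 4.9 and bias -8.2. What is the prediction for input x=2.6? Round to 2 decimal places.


y = 4.9 * 2.6 + (-8.2)
= 12.74 + (-8.2)
= 4.54

4.54


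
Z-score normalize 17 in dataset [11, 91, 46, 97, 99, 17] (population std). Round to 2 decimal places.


Mean = (11 + 91 + 46 + 97 + 99 + 17) / 6 = 60.1667
Variance = sum((x_i - mean)^2) / n = 1382.8056
Std = sqrt(1382.8056) = 37.1861
Z = (x - mean) / std
= (17 - 60.1667) / 37.1861
= -43.1667 / 37.1861
= -1.16

-1.16


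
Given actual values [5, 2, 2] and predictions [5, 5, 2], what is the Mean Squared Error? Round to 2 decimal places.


Differences: [0, -3, 0]
Squared errors: [0, 9, 0]
Sum of squared errors = 9
MSE = 9 / 3 = 3.00

3.00


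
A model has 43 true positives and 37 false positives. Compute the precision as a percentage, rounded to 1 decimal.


Precision = TP / (TP + FP) * 100
= 43 / (43 + 37)
= 43 / 80
= 0.5375
= 53.8%

53.8


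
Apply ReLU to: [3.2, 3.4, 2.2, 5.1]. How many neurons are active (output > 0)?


ReLU(x) = max(0, x) for each element:
ReLU(3.2) = 3.2
ReLU(3.4) = 3.4
ReLU(2.2) = 2.2
ReLU(5.1) = 5.1
Active neurons (>0): 4

4


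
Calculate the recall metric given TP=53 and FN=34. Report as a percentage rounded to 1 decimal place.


Recall = TP / (TP + FN) * 100
= 53 / (53 + 34)
= 53 / 87
= 0.6092
= 60.9%

60.9


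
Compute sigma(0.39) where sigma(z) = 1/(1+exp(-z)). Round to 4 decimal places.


sigmoid(z) = 1 / (1 + exp(-z))
exp(-(0.39)) = exp(-0.39) = 0.6771
1 + 0.6771 = 1.6771
1 / 1.6771 = 0.5963

0.5963


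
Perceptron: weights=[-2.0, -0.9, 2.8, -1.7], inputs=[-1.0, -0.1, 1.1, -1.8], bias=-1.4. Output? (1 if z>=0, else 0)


z = w . x + b
= -2.0*-1.0 + -0.9*-0.1 + 2.8*1.1 + -1.7*-1.8 + -1.4
= 2.0 + 0.09 + 3.08 + 3.06 + -1.4
= 8.23 + -1.4
= 6.83
Since z = 6.83 >= 0, output = 1

1


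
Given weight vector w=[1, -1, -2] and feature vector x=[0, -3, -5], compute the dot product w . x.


Element-wise products:
1 * 0 = 0
-1 * -3 = 3
-2 * -5 = 10
Sum = 0 + 3 + 10
= 13

13


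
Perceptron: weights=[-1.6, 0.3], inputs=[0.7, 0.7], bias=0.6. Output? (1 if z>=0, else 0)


z = w . x + b
= -1.6*0.7 + 0.3*0.7 + 0.6
= -1.12 + 0.21 + 0.6
= -0.91 + 0.6
= -0.31
Since z = -0.31 < 0, output = 0

0


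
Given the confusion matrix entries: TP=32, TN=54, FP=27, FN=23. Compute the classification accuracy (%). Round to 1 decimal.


Accuracy = (TP + TN) / (TP + TN + FP + FN) * 100
= (32 + 54) / (32 + 54 + 27 + 23)
= 86 / 136
= 0.6324
= 63.2%

63.2


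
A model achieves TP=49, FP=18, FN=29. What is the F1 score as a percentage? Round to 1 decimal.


Precision = TP / (TP + FP) = 49 / 67 = 0.7313
Recall = TP / (TP + FN) = 49 / 78 = 0.6282
F1 = 2 * P * R / (P + R)
= 2 * 0.7313 * 0.6282 / (0.7313 + 0.6282)
= 0.9189 / 1.3595
= 0.6759
As percentage: 67.6%

67.6


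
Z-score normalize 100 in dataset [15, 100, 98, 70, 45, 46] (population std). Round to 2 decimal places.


Mean = (15 + 100 + 98 + 70 + 45 + 46) / 6 = 62.3333
Variance = sum((x_i - mean)^2) / n = 926.2222
Std = sqrt(926.2222) = 30.4339
Z = (x - mean) / std
= (100 - 62.3333) / 30.4339
= 37.6667 / 30.4339
= 1.24

1.24


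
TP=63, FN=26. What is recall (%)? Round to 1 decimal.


Recall = TP / (TP + FN) * 100
= 63 / (63 + 26)
= 63 / 89
= 0.7079
= 70.8%

70.8


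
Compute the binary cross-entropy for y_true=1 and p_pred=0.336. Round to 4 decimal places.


For y=1: Loss = -log(p)
= -log(0.336)
= -(-1.0906)
= 1.0906

1.0906


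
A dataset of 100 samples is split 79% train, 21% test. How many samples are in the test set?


Train samples = 100 * 79% = 79
Test samples = 100 - 79
= 21

21


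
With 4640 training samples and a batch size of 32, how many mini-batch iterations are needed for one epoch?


Iterations per epoch = dataset_size / batch_size
= 4640 / 32
= 145

145


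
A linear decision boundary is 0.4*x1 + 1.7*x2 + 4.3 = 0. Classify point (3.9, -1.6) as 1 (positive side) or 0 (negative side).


Compute 0.4 * 3.9 + 1.7 * -1.6 + 4.3
= 1.56 + -2.72 + 4.3
= 3.14
Since 3.14 >= 0, the point is on the positive side.

1


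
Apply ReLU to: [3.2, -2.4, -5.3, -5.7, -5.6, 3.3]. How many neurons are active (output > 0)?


ReLU(x) = max(0, x) for each element:
ReLU(3.2) = 3.2
ReLU(-2.4) = 0
ReLU(-5.3) = 0
ReLU(-5.7) = 0
ReLU(-5.6) = 0
ReLU(3.3) = 3.3
Active neurons (>0): 2

2


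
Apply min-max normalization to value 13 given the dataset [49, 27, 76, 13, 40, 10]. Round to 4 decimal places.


Min = 10, Max = 76
Range = 76 - 10 = 66
Scaled = (x - min) / (max - min)
= (13 - 10) / 66
= 3 / 66
= 0.0455

0.0455


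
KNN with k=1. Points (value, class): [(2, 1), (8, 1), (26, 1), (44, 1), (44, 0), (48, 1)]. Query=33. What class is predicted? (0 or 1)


Distances from query 33:
Point 26 (class 1): distance = 7
K=1 nearest neighbors: classes = [1]
Votes for class 1: 1 / 1
Majority vote => class 1

1


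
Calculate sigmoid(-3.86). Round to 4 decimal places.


sigmoid(z) = 1 / (1 + exp(-z))
exp(-(-3.86)) = exp(3.86) = 47.4654
1 + 47.4654 = 48.4654
1 / 48.4654 = 0.0206

0.0206


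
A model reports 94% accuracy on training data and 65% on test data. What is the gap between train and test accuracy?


Gap = train_accuracy - test_accuracy
= 94 - 65
= 29%
This large gap strongly indicates overfitting.

29


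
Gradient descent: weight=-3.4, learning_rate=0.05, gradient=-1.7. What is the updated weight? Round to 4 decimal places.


w_new = w_old - lr * gradient
= -3.4 - 0.05 * -1.7
= -3.4 - (-0.085)
= -3.3150

-3.3150


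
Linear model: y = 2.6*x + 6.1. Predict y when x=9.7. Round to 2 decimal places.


y = 2.6 * 9.7 + (6.1)
= 25.22 + (6.1)
= 31.32

31.32


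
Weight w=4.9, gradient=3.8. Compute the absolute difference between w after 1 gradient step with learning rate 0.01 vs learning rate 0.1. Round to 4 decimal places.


With lr=0.01: w_new = 4.9 - 0.01 * 3.8 = 4.862
With lr=0.1: w_new = 4.9 - 0.1 * 3.8 = 4.52
Absolute difference = |4.862 - 4.52|
= 0.3420

0.3420


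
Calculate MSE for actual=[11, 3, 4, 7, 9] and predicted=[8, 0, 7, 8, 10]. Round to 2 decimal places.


Differences: [3, 3, -3, -1, -1]
Squared errors: [9, 9, 9, 1, 1]
Sum of squared errors = 29
MSE = 29 / 5 = 5.80

5.80


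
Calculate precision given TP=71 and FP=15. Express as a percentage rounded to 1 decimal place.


Precision = TP / (TP + FP) * 100
= 71 / (71 + 15)
= 71 / 86
= 0.8256
= 82.6%

82.6


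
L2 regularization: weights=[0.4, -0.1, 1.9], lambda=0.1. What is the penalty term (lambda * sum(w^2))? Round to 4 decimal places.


Squaring each weight:
0.4^2 = 0.16
(-0.1)^2 = 0.01
1.9^2 = 3.61
Sum of squares = 3.78
Penalty = 0.1 * 3.78 = 0.3780

0.3780


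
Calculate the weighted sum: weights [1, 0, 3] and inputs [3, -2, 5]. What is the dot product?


Element-wise products:
1 * 3 = 3
0 * -2 = 0
3 * 5 = 15
Sum = 3 + 0 + 15
= 18

18


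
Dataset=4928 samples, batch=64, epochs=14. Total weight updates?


Iterations per epoch = 4928 / 64 = 77
Total updates = iterations_per_epoch * epochs
= 77 * 14
= 1078

1078


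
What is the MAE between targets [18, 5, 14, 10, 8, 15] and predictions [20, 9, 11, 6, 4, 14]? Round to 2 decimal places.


Absolute errors: [2, 4, 3, 4, 4, 1]
Sum of absolute errors = 18
MAE = 18 / 6 = 3.00

3.00


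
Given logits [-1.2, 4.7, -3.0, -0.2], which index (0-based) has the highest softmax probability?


Softmax is a monotonic transformation, so it preserves the argmax.
We need to find the index of the maximum logit.
Index 0: -1.2
Index 1: 4.7
Index 2: -3.0
Index 3: -0.2
Maximum logit = 4.7 at index 1

1


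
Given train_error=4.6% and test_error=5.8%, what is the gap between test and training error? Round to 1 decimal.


Generalization gap = test_error - train_error
= 5.8 - 4.6
= 1.2%
A small gap suggests good generalization.

1.2


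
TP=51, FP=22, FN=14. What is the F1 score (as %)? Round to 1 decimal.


Precision = TP / (TP + FP) = 51 / 73 = 0.6986
Recall = TP / (TP + FN) = 51 / 65 = 0.7846
F1 = 2 * P * R / (P + R)
= 2 * 0.6986 * 0.7846 / (0.6986 + 0.7846)
= 1.0963 / 1.4832
= 0.7391
As percentage: 73.9%

73.9


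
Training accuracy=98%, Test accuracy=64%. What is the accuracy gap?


Gap = train_accuracy - test_accuracy
= 98 - 64
= 34%
This large gap strongly indicates overfitting.

34


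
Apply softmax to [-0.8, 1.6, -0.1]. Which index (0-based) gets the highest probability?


Softmax is a monotonic transformation, so it preserves the argmax.
We need to find the index of the maximum logit.
Index 0: -0.8
Index 1: 1.6
Index 2: -0.1
Maximum logit = 1.6 at index 1

1


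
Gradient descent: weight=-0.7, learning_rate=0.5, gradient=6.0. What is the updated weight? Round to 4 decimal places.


w_new = w_old - lr * gradient
= -0.7 - 0.5 * 6.0
= -0.7 - (3.0)
= -3.7000

-3.7000


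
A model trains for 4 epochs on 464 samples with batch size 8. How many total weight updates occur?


Iterations per epoch = 464 / 8 = 58
Total updates = iterations_per_epoch * epochs
= 58 * 4
= 232

232


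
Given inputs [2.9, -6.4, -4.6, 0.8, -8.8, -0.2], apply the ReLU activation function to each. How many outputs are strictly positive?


ReLU(x) = max(0, x) for each element:
ReLU(2.9) = 2.9
ReLU(-6.4) = 0
ReLU(-4.6) = 0
ReLU(0.8) = 0.8
ReLU(-8.8) = 0
ReLU(-0.2) = 0
Active neurons (>0): 2

2


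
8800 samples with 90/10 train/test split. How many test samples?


Train samples = 8800 * 90% = 7920
Test samples = 8800 - 7920
= 880

880


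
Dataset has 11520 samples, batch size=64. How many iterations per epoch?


Iterations per epoch = dataset_size / batch_size
= 11520 / 64
= 180

180


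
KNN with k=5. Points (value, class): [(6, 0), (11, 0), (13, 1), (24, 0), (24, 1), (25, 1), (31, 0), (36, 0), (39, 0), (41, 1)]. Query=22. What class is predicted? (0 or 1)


Distances from query 22:
Point 24 (class 0): distance = 2
Point 24 (class 1): distance = 2
Point 25 (class 1): distance = 3
Point 31 (class 0): distance = 9
Point 13 (class 1): distance = 9
K=5 nearest neighbors: classes = [0, 1, 1, 0, 1]
Votes for class 1: 3 / 5
Majority vote => class 1

1


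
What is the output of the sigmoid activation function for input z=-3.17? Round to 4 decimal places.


sigmoid(z) = 1 / (1 + exp(-z))
exp(-(-3.17)) = exp(3.17) = 23.8075
1 + 23.8075 = 24.8075
1 / 24.8075 = 0.0403

0.0403


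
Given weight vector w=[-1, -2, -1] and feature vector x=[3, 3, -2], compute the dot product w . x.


Element-wise products:
-1 * 3 = -3
-2 * 3 = -6
-1 * -2 = 2
Sum = -3 + -6 + 2
= -7

-7


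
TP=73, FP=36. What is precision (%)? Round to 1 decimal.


Precision = TP / (TP + FP) * 100
= 73 / (73 + 36)
= 73 / 109
= 0.6697
= 67.0%

67.0


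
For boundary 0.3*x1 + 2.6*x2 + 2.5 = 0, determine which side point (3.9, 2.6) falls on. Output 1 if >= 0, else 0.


Compute 0.3 * 3.9 + 2.6 * 2.6 + 2.5
= 1.17 + 6.76 + 2.5
= 10.43
Since 10.43 >= 0, the point is on the positive side.

1


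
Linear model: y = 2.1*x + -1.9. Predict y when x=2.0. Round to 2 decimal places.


y = 2.1 * 2.0 + (-1.9)
= 4.2 + (-1.9)
= 2.30

2.30


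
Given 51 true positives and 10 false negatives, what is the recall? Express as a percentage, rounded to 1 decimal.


Recall = TP / (TP + FN) * 100
= 51 / (51 + 10)
= 51 / 61
= 0.8361
= 83.6%

83.6


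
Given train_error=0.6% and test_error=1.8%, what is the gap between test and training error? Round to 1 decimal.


Generalization gap = test_error - train_error
= 1.8 - 0.6
= 1.2%
A small gap suggests good generalization.

1.2


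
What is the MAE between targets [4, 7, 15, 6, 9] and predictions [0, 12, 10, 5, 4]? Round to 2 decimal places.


Absolute errors: [4, 5, 5, 1, 5]
Sum of absolute errors = 20
MAE = 20 / 5 = 4.00

4.00


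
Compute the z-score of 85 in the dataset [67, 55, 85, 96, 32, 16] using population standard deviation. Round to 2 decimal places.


Mean = (67 + 55 + 85 + 96 + 32 + 16) / 6 = 58.5
Variance = sum((x_i - mean)^2) / n = 783.5833
Std = sqrt(783.5833) = 27.9926
Z = (x - mean) / std
= (85 - 58.5) / 27.9926
= 26.5 / 27.9926
= 0.95

0.95


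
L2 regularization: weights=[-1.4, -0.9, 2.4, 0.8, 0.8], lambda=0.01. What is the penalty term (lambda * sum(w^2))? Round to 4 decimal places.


Squaring each weight:
(-1.4)^2 = 1.96
(-0.9)^2 = 0.81
2.4^2 = 5.76
0.8^2 = 0.64
0.8^2 = 0.64
Sum of squares = 9.81
Penalty = 0.01 * 9.81 = 0.0981

0.0981


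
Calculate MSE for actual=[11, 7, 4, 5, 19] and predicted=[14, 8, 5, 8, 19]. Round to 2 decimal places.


Differences: [-3, -1, -1, -3, 0]
Squared errors: [9, 1, 1, 9, 0]
Sum of squared errors = 20
MSE = 20 / 5 = 4.00

4.00


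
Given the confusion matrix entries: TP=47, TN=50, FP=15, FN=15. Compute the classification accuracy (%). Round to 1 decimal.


Accuracy = (TP + TN) / (TP + TN + FP + FN) * 100
= (47 + 50) / (47 + 50 + 15 + 15)
= 97 / 127
= 0.7638
= 76.4%

76.4


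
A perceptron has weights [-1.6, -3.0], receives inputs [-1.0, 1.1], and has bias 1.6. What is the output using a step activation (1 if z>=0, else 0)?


z = w . x + b
= -1.6*-1.0 + -3.0*1.1 + 1.6
= 1.6 + -3.3 + 1.6
= -1.7 + 1.6
= -0.1
Since z = -0.1 < 0, output = 0

0


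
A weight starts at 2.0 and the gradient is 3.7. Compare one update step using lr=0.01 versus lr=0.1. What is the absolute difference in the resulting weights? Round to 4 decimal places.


With lr=0.01: w_new = 2.0 - 0.01 * 3.7 = 1.963
With lr=0.1: w_new = 2.0 - 0.1 * 3.7 = 1.63
Absolute difference = |1.963 - 1.63|
= 0.3330

0.3330


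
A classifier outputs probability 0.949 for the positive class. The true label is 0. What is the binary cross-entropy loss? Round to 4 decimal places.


For y=0: Loss = -log(1-p)
= -log(1 - 0.949)
= -log(0.051)
= -(-2.9759)
= 2.9759

2.9759


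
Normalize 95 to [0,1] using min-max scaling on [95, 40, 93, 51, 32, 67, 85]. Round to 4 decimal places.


Min = 32, Max = 95
Range = 95 - 32 = 63
Scaled = (x - min) / (max - min)
= (95 - 32) / 63
= 63 / 63
= 1.0000

1.0000


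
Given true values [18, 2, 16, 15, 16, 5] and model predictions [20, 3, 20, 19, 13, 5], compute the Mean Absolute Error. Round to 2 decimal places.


Absolute errors: [2, 1, 4, 4, 3, 0]
Sum of absolute errors = 14
MAE = 14 / 6 = 2.33

2.33


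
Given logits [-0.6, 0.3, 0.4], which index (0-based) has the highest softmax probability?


Softmax is a monotonic transformation, so it preserves the argmax.
We need to find the index of the maximum logit.
Index 0: -0.6
Index 1: 0.3
Index 2: 0.4
Maximum logit = 0.4 at index 2

2


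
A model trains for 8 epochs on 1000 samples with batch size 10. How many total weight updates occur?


Iterations per epoch = 1000 / 10 = 100
Total updates = iterations_per_epoch * epochs
= 100 * 8
= 800

800


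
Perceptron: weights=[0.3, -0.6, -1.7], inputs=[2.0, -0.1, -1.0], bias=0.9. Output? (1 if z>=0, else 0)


z = w . x + b
= 0.3*2.0 + -0.6*-0.1 + -1.7*-1.0 + 0.9
= 0.6 + 0.06 + 1.7 + 0.9
= 2.36 + 0.9
= 3.26
Since z = 3.26 >= 0, output = 1

1


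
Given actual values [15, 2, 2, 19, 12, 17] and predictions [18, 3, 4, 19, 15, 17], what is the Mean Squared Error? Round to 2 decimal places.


Differences: [-3, -1, -2, 0, -3, 0]
Squared errors: [9, 1, 4, 0, 9, 0]
Sum of squared errors = 23
MSE = 23 / 6 = 3.83

3.83


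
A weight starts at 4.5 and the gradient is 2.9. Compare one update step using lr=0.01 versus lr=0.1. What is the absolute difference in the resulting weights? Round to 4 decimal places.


With lr=0.01: w_new = 4.5 - 0.01 * 2.9 = 4.471
With lr=0.1: w_new = 4.5 - 0.1 * 2.9 = 4.21
Absolute difference = |4.471 - 4.21|
= 0.2610

0.2610


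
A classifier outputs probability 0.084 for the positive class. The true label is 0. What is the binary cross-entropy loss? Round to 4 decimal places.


For y=0: Loss = -log(1-p)
= -log(1 - 0.084)
= -log(0.916)
= -(-0.0877)
= 0.0877

0.0877


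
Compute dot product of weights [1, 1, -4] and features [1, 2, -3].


Element-wise products:
1 * 1 = 1
1 * 2 = 2
-4 * -3 = 12
Sum = 1 + 2 + 12
= 15

15


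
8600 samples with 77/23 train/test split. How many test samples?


Train samples = 8600 * 77% = 6622
Test samples = 8600 - 6622
= 1978

1978


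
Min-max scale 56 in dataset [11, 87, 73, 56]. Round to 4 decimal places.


Min = 11, Max = 87
Range = 87 - 11 = 76
Scaled = (x - min) / (max - min)
= (56 - 11) / 76
= 45 / 76
= 0.5921

0.5921


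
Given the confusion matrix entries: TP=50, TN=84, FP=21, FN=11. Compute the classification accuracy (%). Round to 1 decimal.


Accuracy = (TP + TN) / (TP + TN + FP + FN) * 100
= (50 + 84) / (50 + 84 + 21 + 11)
= 134 / 166
= 0.8072
= 80.7%

80.7


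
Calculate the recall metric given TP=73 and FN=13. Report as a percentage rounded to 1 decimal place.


Recall = TP / (TP + FN) * 100
= 73 / (73 + 13)
= 73 / 86
= 0.8488
= 84.9%

84.9


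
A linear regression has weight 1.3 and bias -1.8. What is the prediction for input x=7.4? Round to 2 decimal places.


y = 1.3 * 7.4 + (-1.8)
= 9.62 + (-1.8)
= 7.82

7.82


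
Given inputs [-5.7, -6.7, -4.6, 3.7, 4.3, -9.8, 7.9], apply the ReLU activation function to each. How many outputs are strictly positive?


ReLU(x) = max(0, x) for each element:
ReLU(-5.7) = 0
ReLU(-6.7) = 0
ReLU(-4.6) = 0
ReLU(3.7) = 3.7
ReLU(4.3) = 4.3
ReLU(-9.8) = 0
ReLU(7.9) = 7.9
Active neurons (>0): 3

3


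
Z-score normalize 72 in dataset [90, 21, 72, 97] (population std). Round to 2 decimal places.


Mean = (90 + 21 + 72 + 97) / 4 = 70.0
Variance = sum((x_i - mean)^2) / n = 883.5
Std = sqrt(883.5) = 29.7237
Z = (x - mean) / std
= (72 - 70.0) / 29.7237
= 2.0 / 29.7237
= 0.07

0.07


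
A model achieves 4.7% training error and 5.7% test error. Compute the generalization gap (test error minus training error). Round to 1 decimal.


Generalization gap = test_error - train_error
= 5.7 - 4.7
= 1.0%
A small gap suggests good generalization.

1.0


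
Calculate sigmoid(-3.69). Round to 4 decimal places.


sigmoid(z) = 1 / (1 + exp(-z))
exp(-(-3.69)) = exp(3.69) = 40.0448
1 + 40.0448 = 41.0448
1 / 41.0448 = 0.0244

0.0244


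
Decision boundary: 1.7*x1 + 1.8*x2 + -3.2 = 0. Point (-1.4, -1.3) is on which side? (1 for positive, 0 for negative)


Compute 1.7 * -1.4 + 1.8 * -1.3 + -3.2
= -2.38 + -2.34 + -3.2
= -7.92
Since -7.92 < 0, the point is on the negative side.

0


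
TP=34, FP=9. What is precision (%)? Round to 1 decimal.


Precision = TP / (TP + FP) * 100
= 34 / (34 + 9)
= 34 / 43
= 0.7907
= 79.1%

79.1


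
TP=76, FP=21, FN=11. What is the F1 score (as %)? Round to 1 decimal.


Precision = TP / (TP + FP) = 76 / 97 = 0.7835
Recall = TP / (TP + FN) = 76 / 87 = 0.8736
F1 = 2 * P * R / (P + R)
= 2 * 0.7835 * 0.8736 / (0.7835 + 0.8736)
= 1.3689 / 1.6571
= 0.8261
As percentage: 82.6%

82.6


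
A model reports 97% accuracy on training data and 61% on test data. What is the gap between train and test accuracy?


Gap = train_accuracy - test_accuracy
= 97 - 61
= 36%
This large gap strongly indicates overfitting.

36


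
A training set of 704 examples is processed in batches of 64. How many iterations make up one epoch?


Iterations per epoch = dataset_size / batch_size
= 704 / 64
= 11

11


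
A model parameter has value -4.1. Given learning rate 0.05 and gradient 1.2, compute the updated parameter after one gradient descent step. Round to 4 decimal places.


w_new = w_old - lr * gradient
= -4.1 - 0.05 * 1.2
= -4.1 - (0.06)
= -4.1600

-4.1600


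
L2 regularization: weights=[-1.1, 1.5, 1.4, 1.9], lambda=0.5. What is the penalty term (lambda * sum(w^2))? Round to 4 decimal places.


Squaring each weight:
(-1.1)^2 = 1.21
1.5^2 = 2.25
1.4^2 = 1.96
1.9^2 = 3.61
Sum of squares = 9.03
Penalty = 0.5 * 9.03 = 4.5150

4.5150


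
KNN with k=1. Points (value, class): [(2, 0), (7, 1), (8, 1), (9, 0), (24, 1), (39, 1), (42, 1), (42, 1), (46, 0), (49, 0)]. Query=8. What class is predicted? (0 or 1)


Distances from query 8:
Point 8 (class 1): distance = 0
K=1 nearest neighbors: classes = [1]
Votes for class 1: 1 / 1
Majority vote => class 1

1


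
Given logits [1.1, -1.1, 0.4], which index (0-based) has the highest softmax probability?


Softmax is a monotonic transformation, so it preserves the argmax.
We need to find the index of the maximum logit.
Index 0: 1.1
Index 1: -1.1
Index 2: 0.4
Maximum logit = 1.1 at index 0

0


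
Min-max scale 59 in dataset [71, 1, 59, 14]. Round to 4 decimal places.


Min = 1, Max = 71
Range = 71 - 1 = 70
Scaled = (x - min) / (max - min)
= (59 - 1) / 70
= 58 / 70
= 0.8286

0.8286


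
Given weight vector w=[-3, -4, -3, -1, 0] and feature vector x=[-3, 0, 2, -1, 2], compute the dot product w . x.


Element-wise products:
-3 * -3 = 9
-4 * 0 = 0
-3 * 2 = -6
-1 * -1 = 1
0 * 2 = 0
Sum = 9 + 0 + -6 + 1 + 0
= 4

4


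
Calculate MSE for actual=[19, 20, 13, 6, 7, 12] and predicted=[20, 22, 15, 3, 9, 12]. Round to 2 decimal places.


Differences: [-1, -2, -2, 3, -2, 0]
Squared errors: [1, 4, 4, 9, 4, 0]
Sum of squared errors = 22
MSE = 22 / 6 = 3.67

3.67


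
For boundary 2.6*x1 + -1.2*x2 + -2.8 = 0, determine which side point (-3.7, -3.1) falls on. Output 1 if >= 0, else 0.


Compute 2.6 * -3.7 + -1.2 * -3.1 + -2.8
= -9.62 + 3.72 + -2.8
= -8.7
Since -8.7 < 0, the point is on the negative side.

0


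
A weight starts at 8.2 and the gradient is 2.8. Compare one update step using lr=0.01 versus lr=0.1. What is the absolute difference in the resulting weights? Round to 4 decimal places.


With lr=0.01: w_new = 8.2 - 0.01 * 2.8 = 8.172
With lr=0.1: w_new = 8.2 - 0.1 * 2.8 = 7.92
Absolute difference = |8.172 - 7.92|
= 0.2520

0.2520


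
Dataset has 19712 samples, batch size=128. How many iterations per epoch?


Iterations per epoch = dataset_size / batch_size
= 19712 / 128
= 154

154


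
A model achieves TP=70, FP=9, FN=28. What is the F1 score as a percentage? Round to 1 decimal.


Precision = TP / (TP + FP) = 70 / 79 = 0.8861
Recall = TP / (TP + FN) = 70 / 98 = 0.7143
F1 = 2 * P * R / (P + R)
= 2 * 0.8861 * 0.7143 / (0.8861 + 0.7143)
= 1.2658 / 1.6004
= 0.791
As percentage: 79.1%

79.1


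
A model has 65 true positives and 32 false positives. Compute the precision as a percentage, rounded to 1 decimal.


Precision = TP / (TP + FP) * 100
= 65 / (65 + 32)
= 65 / 97
= 0.6701
= 67.0%

67.0


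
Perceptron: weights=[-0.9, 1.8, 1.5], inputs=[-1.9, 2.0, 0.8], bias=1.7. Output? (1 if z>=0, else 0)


z = w . x + b
= -0.9*-1.9 + 1.8*2.0 + 1.5*0.8 + 1.7
= 1.71 + 3.6 + 1.2 + 1.7
= 6.51 + 1.7
= 8.21
Since z = 8.21 >= 0, output = 1

1


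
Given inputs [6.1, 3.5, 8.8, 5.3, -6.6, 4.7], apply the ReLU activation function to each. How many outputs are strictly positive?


ReLU(x) = max(0, x) for each element:
ReLU(6.1) = 6.1
ReLU(3.5) = 3.5
ReLU(8.8) = 8.8
ReLU(5.3) = 5.3
ReLU(-6.6) = 0
ReLU(4.7) = 4.7
Active neurons (>0): 5

5


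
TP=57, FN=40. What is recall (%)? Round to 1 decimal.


Recall = TP / (TP + FN) * 100
= 57 / (57 + 40)
= 57 / 97
= 0.5876
= 58.8%

58.8


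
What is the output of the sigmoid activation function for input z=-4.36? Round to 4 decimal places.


sigmoid(z) = 1 / (1 + exp(-z))
exp(-(-4.36)) = exp(4.36) = 78.2571
1 + 78.2571 = 79.2571
1 / 79.2571 = 0.0126

0.0126


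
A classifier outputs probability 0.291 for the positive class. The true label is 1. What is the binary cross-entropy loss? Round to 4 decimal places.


For y=1: Loss = -log(p)
= -log(0.291)
= -(-1.2344)
= 1.2344

1.2344


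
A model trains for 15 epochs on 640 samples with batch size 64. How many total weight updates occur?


Iterations per epoch = 640 / 64 = 10
Total updates = iterations_per_epoch * epochs
= 10 * 15
= 150

150


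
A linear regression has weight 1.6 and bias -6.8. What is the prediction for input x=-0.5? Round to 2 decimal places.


y = 1.6 * -0.5 + (-6.8)
= -0.8 + (-6.8)
= -7.60

-7.60


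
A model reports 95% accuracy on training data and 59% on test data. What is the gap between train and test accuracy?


Gap = train_accuracy - test_accuracy
= 95 - 59
= 36%
This large gap strongly indicates overfitting.

36


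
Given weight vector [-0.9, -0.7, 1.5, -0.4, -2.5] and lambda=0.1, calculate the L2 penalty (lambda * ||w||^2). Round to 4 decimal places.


Squaring each weight:
(-0.9)^2 = 0.81
(-0.7)^2 = 0.49
1.5^2 = 2.25
(-0.4)^2 = 0.16
(-2.5)^2 = 6.25
Sum of squares = 9.96
Penalty = 0.1 * 9.96 = 0.9960

0.9960


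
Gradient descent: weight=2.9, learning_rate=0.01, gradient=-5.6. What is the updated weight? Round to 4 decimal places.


w_new = w_old - lr * gradient
= 2.9 - 0.01 * -5.6
= 2.9 - (-0.056)
= 2.9560

2.9560


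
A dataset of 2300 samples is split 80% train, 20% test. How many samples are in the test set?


Train samples = 2300 * 80% = 1840
Test samples = 2300 - 1840
= 460

460


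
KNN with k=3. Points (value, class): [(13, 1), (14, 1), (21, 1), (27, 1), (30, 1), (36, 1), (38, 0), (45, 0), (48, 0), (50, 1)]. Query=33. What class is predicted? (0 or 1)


Distances from query 33:
Point 30 (class 1): distance = 3
Point 36 (class 1): distance = 3
Point 38 (class 0): distance = 5
K=3 nearest neighbors: classes = [1, 1, 0]
Votes for class 1: 2 / 3
Majority vote => class 1

1


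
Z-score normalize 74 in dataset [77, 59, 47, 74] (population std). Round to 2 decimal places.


Mean = (77 + 59 + 47 + 74) / 4 = 64.25
Variance = sum((x_i - mean)^2) / n = 145.6875
Std = sqrt(145.6875) = 12.0701
Z = (x - mean) / std
= (74 - 64.25) / 12.0701
= 9.75 / 12.0701
= 0.81

0.81


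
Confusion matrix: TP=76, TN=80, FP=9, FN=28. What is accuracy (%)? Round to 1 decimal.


Accuracy = (TP + TN) / (TP + TN + FP + FN) * 100
= (76 + 80) / (76 + 80 + 9 + 28)
= 156 / 193
= 0.8083
= 80.8%

80.8


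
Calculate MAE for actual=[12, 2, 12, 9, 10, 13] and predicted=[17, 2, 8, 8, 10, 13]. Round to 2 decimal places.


Absolute errors: [5, 0, 4, 1, 0, 0]
Sum of absolute errors = 10
MAE = 10 / 6 = 1.67

1.67


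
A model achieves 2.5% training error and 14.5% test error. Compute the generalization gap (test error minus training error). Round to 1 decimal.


Generalization gap = test_error - train_error
= 14.5 - 2.5
= 12.0%
A large gap suggests overfitting.

12.0


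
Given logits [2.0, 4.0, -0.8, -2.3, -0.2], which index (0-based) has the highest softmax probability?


Softmax is a monotonic transformation, so it preserves the argmax.
We need to find the index of the maximum logit.
Index 0: 2.0
Index 1: 4.0
Index 2: -0.8
Index 3: -2.3
Index 4: -0.2
Maximum logit = 4.0 at index 1

1


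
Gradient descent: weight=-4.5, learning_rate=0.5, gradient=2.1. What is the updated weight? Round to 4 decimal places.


w_new = w_old - lr * gradient
= -4.5 - 0.5 * 2.1
= -4.5 - (1.05)
= -5.5500

-5.5500


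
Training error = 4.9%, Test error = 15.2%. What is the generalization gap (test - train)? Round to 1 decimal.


Generalization gap = test_error - train_error
= 15.2 - 4.9
= 10.3%
A large gap suggests overfitting.

10.3


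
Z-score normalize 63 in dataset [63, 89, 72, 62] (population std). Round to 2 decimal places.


Mean = (63 + 89 + 72 + 62) / 4 = 71.5
Variance = sum((x_i - mean)^2) / n = 117.25
Std = sqrt(117.25) = 10.8282
Z = (x - mean) / std
= (63 - 71.5) / 10.8282
= -8.5 / 10.8282
= -0.78

-0.78


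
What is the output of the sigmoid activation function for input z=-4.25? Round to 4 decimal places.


sigmoid(z) = 1 / (1 + exp(-z))
exp(-(-4.25)) = exp(4.25) = 70.1054
1 + 70.1054 = 71.1054
1 / 71.1054 = 0.0141

0.0141


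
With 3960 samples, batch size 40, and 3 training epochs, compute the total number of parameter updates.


Iterations per epoch = 3960 / 40 = 99
Total updates = iterations_per_epoch * epochs
= 99 * 3
= 297

297


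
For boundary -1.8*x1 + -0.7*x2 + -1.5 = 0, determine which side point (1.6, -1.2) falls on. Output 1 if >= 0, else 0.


Compute -1.8 * 1.6 + -0.7 * -1.2 + -1.5
= -2.88 + 0.84 + -1.5
= -3.54
Since -3.54 < 0, the point is on the negative side.

0


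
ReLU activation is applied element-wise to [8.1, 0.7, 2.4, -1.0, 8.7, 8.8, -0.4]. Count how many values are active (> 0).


ReLU(x) = max(0, x) for each element:
ReLU(8.1) = 8.1
ReLU(0.7) = 0.7
ReLU(2.4) = 2.4
ReLU(-1.0) = 0
ReLU(8.7) = 8.7
ReLU(8.8) = 8.8
ReLU(-0.4) = 0
Active neurons (>0): 5

5


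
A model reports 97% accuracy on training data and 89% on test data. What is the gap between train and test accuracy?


Gap = train_accuracy - test_accuracy
= 97 - 89
= 8%
This moderate gap may indicate mild overfitting.

8


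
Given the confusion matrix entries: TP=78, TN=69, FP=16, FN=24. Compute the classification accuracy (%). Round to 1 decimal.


Accuracy = (TP + TN) / (TP + TN + FP + FN) * 100
= (78 + 69) / (78 + 69 + 16 + 24)
= 147 / 187
= 0.7861
= 78.6%

78.6


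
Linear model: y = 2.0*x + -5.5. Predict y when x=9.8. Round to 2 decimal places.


y = 2.0 * 9.8 + (-5.5)
= 19.6 + (-5.5)
= 14.10

14.10


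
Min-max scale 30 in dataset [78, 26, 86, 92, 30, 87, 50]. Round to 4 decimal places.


Min = 26, Max = 92
Range = 92 - 26 = 66
Scaled = (x - min) / (max - min)
= (30 - 26) / 66
= 4 / 66
= 0.0606

0.0606


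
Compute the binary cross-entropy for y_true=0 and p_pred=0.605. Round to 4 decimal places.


For y=0: Loss = -log(1-p)
= -log(1 - 0.605)
= -log(0.395)
= -(-0.9289)
= 0.9289

0.9289


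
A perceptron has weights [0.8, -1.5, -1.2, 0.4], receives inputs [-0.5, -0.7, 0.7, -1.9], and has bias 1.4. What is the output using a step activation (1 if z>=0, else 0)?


z = w . x + b
= 0.8*-0.5 + -1.5*-0.7 + -1.2*0.7 + 0.4*-1.9 + 1.4
= -0.4 + 1.05 + -0.84 + -0.76 + 1.4
= -0.95 + 1.4
= 0.45
Since z = 0.45 >= 0, output = 1

1


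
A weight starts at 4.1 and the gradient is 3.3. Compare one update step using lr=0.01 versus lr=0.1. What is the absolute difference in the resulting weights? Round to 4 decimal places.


With lr=0.01: w_new = 4.1 - 0.01 * 3.3 = 4.067
With lr=0.1: w_new = 4.1 - 0.1 * 3.3 = 3.77
Absolute difference = |4.067 - 3.77|
= 0.2970

0.2970


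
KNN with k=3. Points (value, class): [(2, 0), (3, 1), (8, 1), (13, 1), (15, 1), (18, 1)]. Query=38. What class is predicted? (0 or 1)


Distances from query 38:
Point 18 (class 1): distance = 20
Point 15 (class 1): distance = 23
Point 13 (class 1): distance = 25
K=3 nearest neighbors: classes = [1, 1, 1]
Votes for class 1: 3 / 3
Majority vote => class 1

1


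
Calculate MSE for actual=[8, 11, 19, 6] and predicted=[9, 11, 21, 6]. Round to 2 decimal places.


Differences: [-1, 0, -2, 0]
Squared errors: [1, 0, 4, 0]
Sum of squared errors = 5
MSE = 5 / 4 = 1.25

1.25


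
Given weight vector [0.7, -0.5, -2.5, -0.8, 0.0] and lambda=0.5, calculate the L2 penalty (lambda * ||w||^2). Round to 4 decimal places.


Squaring each weight:
0.7^2 = 0.49
(-0.5)^2 = 0.25
(-2.5)^2 = 6.25
(-0.8)^2 = 0.64
0.0^2 = 0.0
Sum of squares = 7.63
Penalty = 0.5 * 7.63 = 3.8150

3.8150


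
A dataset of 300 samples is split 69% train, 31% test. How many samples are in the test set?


Train samples = 300 * 69% = 207
Test samples = 300 - 207
= 93

93


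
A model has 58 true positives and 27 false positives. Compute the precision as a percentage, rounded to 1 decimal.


Precision = TP / (TP + FP) * 100
= 58 / (58 + 27)
= 58 / 85
= 0.6824
= 68.2%

68.2
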